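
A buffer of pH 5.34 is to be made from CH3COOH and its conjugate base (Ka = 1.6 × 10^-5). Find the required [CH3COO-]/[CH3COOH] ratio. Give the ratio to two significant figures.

ratio = 3.5

pKa = -log(1.6 × 10^-5) = 4.796
pH = pKa + log(r) ⇒ log(r) = 5.34 − 4.796 = +0.544
r = [CH3COO-]/[CH3COOH] = 10^(+0.544) = 3.5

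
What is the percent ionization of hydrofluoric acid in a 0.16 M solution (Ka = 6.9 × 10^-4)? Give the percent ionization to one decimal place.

HF ⇌ F- + H+; let x = [H+] at equilibrium.
Solve x² + 0.00069x − 0.00011 = 0 → x = 1.02 × 10^-2 M
Fraction ionized = 1.02 × 10^-2 / 0.16 = 0.0638 → 6.4%

6.4%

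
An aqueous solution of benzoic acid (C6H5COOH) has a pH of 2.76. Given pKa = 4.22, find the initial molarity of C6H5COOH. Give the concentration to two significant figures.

[H+] = 10^(-2.76) = 1.74 × 10^-3 M = x
Ka = 10^(−4.22) = 6.03 × 10^-5
Ka = x²/(C₀ − x) ⇒ C₀ = x + x²/Ka
C₀ = 1.74 × 10^-3 + (1.74 × 10^-3)²/(6.03 × 10^-5) = 5.19 × 10^-2 M

C₀ = 5.2 × 10^-2 M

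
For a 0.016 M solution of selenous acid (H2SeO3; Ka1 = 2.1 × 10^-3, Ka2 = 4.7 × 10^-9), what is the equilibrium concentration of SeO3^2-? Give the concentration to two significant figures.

4.7 × 10^-9 M

First ionization gives [H+] ≈ [HSeO3-] = 4.84 × 10^-3 M.
Second step: Ka2 = [H+][SeO3^2-]/[HSeO3-] ≈ [SeO3^2-] (since [H+] ≈ [HSeO3-]).
So [SeO3^2-] ≈ Ka2.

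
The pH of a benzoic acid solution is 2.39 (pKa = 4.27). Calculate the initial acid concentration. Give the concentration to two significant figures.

[H+] = 10^(-2.39) = 4.07 × 10^-3 M = x
Ka = 10^(−4.27) = 5.37 × 10^-5
Ka = x²/(C₀ − x) ⇒ C₀ = x + x²/Ka
C₀ = 4.07 × 10^-3 + (4.07 × 10^-3)²/(5.37 × 10^-5) = 3.13 × 10^-1 M

C₀ = 3.1 × 10^-1 M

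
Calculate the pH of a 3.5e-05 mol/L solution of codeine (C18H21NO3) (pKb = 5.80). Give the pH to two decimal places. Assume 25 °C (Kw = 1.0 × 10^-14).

pH = 8.83

C18H21NO3 + H2O ⇌ C18H22NO3+ + OH-
Kb = 10^(−5.80) = 1.58 × 10^-6
Let x = [OH-] at equilibrium. Kb = x²/(3.5e-05 − x).
Here C₀/Kb ≈ 22.2, so the small-x approximation fails. Use the quadratic:
x = [−1.58e-06 + √(1.58e-06² + 2.21e-10)]/2 = 6.69 × 10^-6 M
pOH = −log(6.69 × 10^-6) = 5.17; pH = 14.00 − 5.17 = 8.83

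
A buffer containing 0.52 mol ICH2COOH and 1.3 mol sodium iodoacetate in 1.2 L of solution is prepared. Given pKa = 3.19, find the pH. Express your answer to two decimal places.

pH = 3.59

pH = pKa + log([A⁻]/[HA]) = 3.19 + log(1.3/0.52)
pH = 3.19 + (+0.398) = 3.59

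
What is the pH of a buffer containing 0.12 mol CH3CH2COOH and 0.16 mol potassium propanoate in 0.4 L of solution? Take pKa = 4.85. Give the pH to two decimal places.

pH = 4.97

pH = pKa + log([A⁻]/[HA]) = 4.85 + log(0.16/0.12)
pH = 4.85 + (+0.125) = 4.97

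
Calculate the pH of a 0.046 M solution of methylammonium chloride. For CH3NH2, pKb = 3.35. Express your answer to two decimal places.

CH3NH3+ is the conjugate acid of the weak base CH3NH2.
Kb = 10^(−3.35) = 4.47 × 10^-4
Ka = Kw/Kb = 1.0×10^-14 / 4.47 × 10^-4 = 2.24 × 10^-11
From the ICE table, Ka = [H+]²/(0.046 − [H+]) = 2.24 × 10^-11.
Since Ka ≪ C₀, [H+] ≈ √(Ka·C₀) = 1.02 × 10^-6 M.
([H+]/C₀ = 0.0022% < 5%, so the approximation holds.)
pH = −log[H+] = −log(1.02 × 10^-6) = 5.99

pH = 5.99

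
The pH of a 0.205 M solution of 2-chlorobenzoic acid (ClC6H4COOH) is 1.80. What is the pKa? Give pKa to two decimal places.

[H+] = 10^(-1.80) = 1.58 × 10^-2 M
At equilibrium [HA] = 0.205 − 1.58 × 10^-2 = 1.89 × 10^-1 M
Ka = [H+][A-]/[HA] = (1.58 × 10^-2)² / 1.89 × 10^-1 = 1.32 × 10^-3
pKa = -log(1.32 × 10^-3) = 2.88

pKa = 2.88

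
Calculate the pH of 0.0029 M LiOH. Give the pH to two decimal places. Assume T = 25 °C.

pH = 11.46

LiOH is a strong base; [OH-] = 0.0029 M.
pOH = -log(0.0029) = 2.54
pH = 14.00 - 2.54 = 11.46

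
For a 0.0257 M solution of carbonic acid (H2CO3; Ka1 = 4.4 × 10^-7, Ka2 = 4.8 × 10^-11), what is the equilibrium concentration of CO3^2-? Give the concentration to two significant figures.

First ionization gives [H+] ≈ [HCO3-] = 1.06 × 10^-4 M.
Second step: Ka2 = [H+][CO3^2-]/[HCO3-] ≈ [CO3^2-] (since [H+] ≈ [HCO3-]).
So [CO3^2-] ≈ Ka2.

4.8 × 10^-11 M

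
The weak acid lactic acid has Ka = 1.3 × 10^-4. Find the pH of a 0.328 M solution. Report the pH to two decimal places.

CH3CH(OH)COOH ⇌ CH3CH(OH)COO- + H+
From the ICE table, Ka = x²/(0.328 − x) = 1.3 × 10^-4.
Neglecting x in the denominator: x = √(1.3 × 10^-4 × 0.328) = 6.53 × 10^-3 M
Check: 2% ionized — well under 5%, approximation valid.
pH = −log(6.53 × 10^-3) = 2.19

pH = 2.19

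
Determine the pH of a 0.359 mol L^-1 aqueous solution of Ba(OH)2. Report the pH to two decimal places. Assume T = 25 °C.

Ba(OH)2 is a strong base (each formula unit releases 2 OH-); [OH-] = 0.718 M.
pOH = -log(0.718) = 0.14
pH = 14.00 - 0.14 = 13.86

pH = 13.86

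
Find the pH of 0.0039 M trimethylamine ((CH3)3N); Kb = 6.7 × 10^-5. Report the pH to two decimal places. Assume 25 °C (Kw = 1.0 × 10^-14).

pH = 10.68

(CH3)3N + H2O ⇌ (CH3)3NH+ + OH-
Kb = x²/(0.0039 − x) = 6.7 × 10^-5
x is not negligible relative to C₀; solve x² + 6.7e-05·x − 2.61e-07 = 0.
x = [−6.7e-05 + √(6.7e-05² + 1.05e-06)]/2 = 4.79 × 10^-4 M
pOH = −log(4.79 × 10^-4) = 3.32; pH = 14.00 − 3.32 = 10.68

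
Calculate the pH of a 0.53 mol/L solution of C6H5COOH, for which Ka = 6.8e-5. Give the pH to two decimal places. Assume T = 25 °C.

C6H5COOH ⇌ C6H5COO- + H+
From the ICE table, Ka = [H+]²/(0.53 − [H+]) = 6.8 × 10^-5.
Assume [H+] ≪ 0.53: [H+] ≈ √(6.8 × 10^-5 × 0.53) = 6.00 × 10^-3 M
Check: 1.1% ionized — well under 5%, approximation valid.
pH = −log(6.00 × 10^-3) = 2.22

pH = 2.22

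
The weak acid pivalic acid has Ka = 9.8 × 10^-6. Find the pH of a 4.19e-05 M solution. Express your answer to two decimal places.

(CH3)3CCOOH ⇌ (CH3)3CCOO- + H+
Ka = x²/(4.19e-05 − x) = 9.8 × 10^-6
The 5% rule fails; solving x² + Ka·x − Ka·C₀ = 0 exactly:
x = [−9.8e-06 + √(9.8e-06² + 1.64e-09)]/2 = 1.59 × 10^-5 M
pH = −log(1.59 × 10^-5) = 4.80

pH = 4.80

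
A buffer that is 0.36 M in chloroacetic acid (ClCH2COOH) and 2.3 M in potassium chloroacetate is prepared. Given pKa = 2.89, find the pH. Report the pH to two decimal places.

Using pH = pKa + log([base]/[acid]) with [base]/[acid] = 2.3/0.36:
pH = 2.89 + (+0.805) = 3.70

pH = 3.70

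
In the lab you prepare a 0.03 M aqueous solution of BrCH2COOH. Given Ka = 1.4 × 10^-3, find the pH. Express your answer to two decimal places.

BrCH2COOH ⇌ BrCH2COO- + H+
From the ICE table, Ka = [H+]²/(0.03 − [H+]) = 1.4 × 10^-3.
Here C₀/Ka ≈ 21.4, so the small-[H+] approximation fails. Use the quadratic:
[H+] = (−Ka + √(Ka² + 4·Ka·C₀))/2 = 5.82 × 10^-3 M
pH = −log[H+] = −log(5.82 × 10^-3) = 2.24

pH = 2.24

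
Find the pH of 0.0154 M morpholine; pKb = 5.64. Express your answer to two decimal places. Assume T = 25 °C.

C4H8ONH + H2O ⇌ C4H8ONH2+ + OH-
Kb = 10^(−5.64) = 2.29 × 10^-6
Kb = [OH-]²/(0.0154 − [OH-]) = 2.29 × 10^-6
Since Kb ≪ C₀, [OH-] ≈ √(Kb·C₀) = 1.88 × 10^-4 M.
Check: 1.2% ionized — well under 5%, approximation valid.
pOH = −log(1.88 × 10^-4) = 3.73; pH = 14.00 − 3.73 = 10.27

pH = 10.27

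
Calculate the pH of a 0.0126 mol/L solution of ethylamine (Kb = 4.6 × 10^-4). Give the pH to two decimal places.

pH = 11.34

C2H5NH2 + H2O ⇌ C2H5NH3+ + OH-
From the ICE table, Kb = x²/(0.0126 − x) = 4.6 × 10^-4.
Here C₀/Kb ≈ 27.4, so the small-x approximation fails. Use the quadratic:
x = (−Kb + √(Kb² + 4·Kb·C₀))/2 = 2.19 × 10^-3 M
pOH = 2.66, so pH = 14.00 − pOH = 11.34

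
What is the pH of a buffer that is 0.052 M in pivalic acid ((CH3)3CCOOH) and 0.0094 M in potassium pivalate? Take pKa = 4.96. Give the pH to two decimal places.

Using pH = pKa + log([base]/[acid]) with [base]/[acid] = 0.0094/0.052:
pH = 4.96 + (-0.743) = 4.22

pH = 4.22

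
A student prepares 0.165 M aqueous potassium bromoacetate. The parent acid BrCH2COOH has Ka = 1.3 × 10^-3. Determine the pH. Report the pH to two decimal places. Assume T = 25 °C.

BrCH2COO- is the conjugate base of the weak acid BrCH2COOH.
Kb = Kw/Ka = 1.0×10^-14 / 1.3 × 10^-3 = 7.69 × 10^-12
Kb = [OH-]²/(0.165 − [OH-]) = 7.69 × 10^-12
Assume [OH-] ≪ 0.165: [OH-] ≈ √(7.69 × 10^-12 × 0.165) = 1.13 × 10^-6 M
Check: 0.00068% ionized — well under 5%, approximation valid.
pOH = 5.95, so pH = 14.00 − pOH = 8.05

pH = 8.05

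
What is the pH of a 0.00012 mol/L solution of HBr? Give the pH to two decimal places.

HBr is a strong acid and dissociates completely, so [H+] = 0.00012 M.
pH = -log(0.00012) = 3.92

pH = 3.92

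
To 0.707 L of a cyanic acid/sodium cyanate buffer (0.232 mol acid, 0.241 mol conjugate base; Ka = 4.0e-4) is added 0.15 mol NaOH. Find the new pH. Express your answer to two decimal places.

pH = 4.08

OH- converts HOCN to OCN-: HOCN → 0.082 mol, OCN- → 0.391 mol.
pKa = −log(4.0 × 10^-4) = 3.398
Henderson–Hasselbalch with mole ratio 0.391/0.082: pH = 3.398 + (+0.678)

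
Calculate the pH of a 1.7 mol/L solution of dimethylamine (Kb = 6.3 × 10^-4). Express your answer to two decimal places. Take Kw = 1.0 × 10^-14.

(CH3)2NH + H2O ⇌ (CH3)2NH2+ + OH-
Kb = x²/(1.7 − x) = 6.3 × 10^-4
Assume x ≪ 1.7: x ≈ √(6.3 × 10^-4 × 1.7) = 3.27 × 10^-2 M
Check: 1.9% ionized — well under 5%, approximation valid.
pOH = 1.49, so pH = 14.00 − pOH = 12.51

pH = 12.51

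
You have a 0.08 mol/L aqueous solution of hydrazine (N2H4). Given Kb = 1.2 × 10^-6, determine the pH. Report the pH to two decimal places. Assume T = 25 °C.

N2H4 + H2O ⇌ N2H5+ + OH-
From the ICE table, Kb = [OH-]²/(0.08 − [OH-]) = 1.2 × 10^-6.
Since Kb ≪ C₀, [OH-] ≈ √(Kb·C₀) = 3.10 × 10^-4 M.
([OH-]/C₀ = 0.39% < 5%, so the approximation holds.)
pOH = −log(3.10 × 10^-4) = 3.51; pH = 14.00 − 3.51 = 10.49

pH = 10.49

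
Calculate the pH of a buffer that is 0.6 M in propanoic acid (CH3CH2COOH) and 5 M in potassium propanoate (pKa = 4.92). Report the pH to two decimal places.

Henderson–Hasselbalch: pH = pKa + log([CH3CH2COO-]/[CH3CH2COOH]) = 4.92 + log(5/0.6)
pH = 4.92 + (+0.921) = 5.84

pH = 5.84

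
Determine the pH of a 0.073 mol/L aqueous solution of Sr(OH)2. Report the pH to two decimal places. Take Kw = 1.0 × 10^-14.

pH = 13.16

Sr(OH)2 is a strong base (each formula unit releases 2 OH-); [OH-] = 0.146 M.
pOH = -log(0.146) = 0.84
pH = 14.00 - 0.84 = 13.16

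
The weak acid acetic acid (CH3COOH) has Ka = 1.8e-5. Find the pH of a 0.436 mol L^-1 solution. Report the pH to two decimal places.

CH3COOH ⇌ CH3COO- + H+
Ka = [H+]²/(0.436 − [H+]) = 1.8 × 10^-5
Neglecting [H+] in the denominator: [H+] = √(1.8 × 10^-5 × 0.436) = 2.80 × 10^-3 M
([H+]/C₀ = 0.64% < 5%, so the approximation holds.)
pH = −log[H+] = −log(2.80 × 10^-3) = 2.55

pH = 2.55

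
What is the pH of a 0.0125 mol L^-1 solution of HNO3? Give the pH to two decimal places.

pH = 1.90

HNO3 is a strong acid and dissociates completely, so [H+] = 0.0125 M.
pH = -log(0.0125) = 1.90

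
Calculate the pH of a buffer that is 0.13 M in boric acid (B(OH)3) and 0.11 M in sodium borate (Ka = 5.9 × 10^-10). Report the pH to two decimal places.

pKa = −log(5.9 × 10^-10) = 9.229
pH = pKa + log([A⁻]/[HA]) = 9.229 + log(0.11/0.13)
pH = 9.229 + (-0.073) = 9.16

pH = 9.16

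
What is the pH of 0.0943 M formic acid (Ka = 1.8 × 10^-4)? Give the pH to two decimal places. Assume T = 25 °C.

pH = 2.39

HCOOH ⇌ HCOO- + H+
Ka = [H+]²/(0.0943 − [H+]) = 1.8 × 10^-4
Since Ka ≪ C₀, [H+] ≈ √(Ka·C₀) = 4.12 × 10^-3 M.
pH = −log[H+] = −log(4.12 × 10^-3) = 2.39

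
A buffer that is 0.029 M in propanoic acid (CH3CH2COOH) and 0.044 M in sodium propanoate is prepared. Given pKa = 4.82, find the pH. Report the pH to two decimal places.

pH = 5.00

Using pH = pKa + log([base]/[acid]) with [base]/[acid] = 0.044/0.029:
pH = 4.82 + (+0.181) = 5.00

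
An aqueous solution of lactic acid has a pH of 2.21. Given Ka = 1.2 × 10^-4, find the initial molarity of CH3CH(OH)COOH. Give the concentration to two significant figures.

[H+] = 10^(-2.21) = 6.17 × 10^-3 M = x
Ka = x²/(C₀ − x) ⇒ C₀ = x + x²/Ka
C₀ = 6.17 × 10^-3 + (6.17 × 10^-3)²/(1.2 × 10^-4) = 3.23 × 10^-1 M

C₀ = 3.2 × 10^-1 M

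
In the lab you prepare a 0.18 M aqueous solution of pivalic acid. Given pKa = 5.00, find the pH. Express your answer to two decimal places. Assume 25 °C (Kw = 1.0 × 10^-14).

(CH3)3CCOOH ⇌ (CH3)3CCOO- + H+
Ka = 10^(−5.00) = 1.00 × 10^-5
Ka = [H+]²/(0.18 − [H+]) = 1.00 × 10^-5
Since Ka ≪ C₀, [H+] ≈ √(Ka·C₀) = 1.34 × 10^-3 M.
([H+]/C₀ = 0.75% < 5%, so the approximation holds.)
pH = −log[H+] = −log(1.34 × 10^-3) = 2.87

pH = 2.87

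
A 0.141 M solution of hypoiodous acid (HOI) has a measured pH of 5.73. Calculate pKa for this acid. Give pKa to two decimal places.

[H+] = 10^(-5.73) = 1.86 × 10^-6 M
At equilibrium [HA] = 0.141 − 1.86 × 10^-6 = 1.41 × 10^-1 M
Ka = [H+][A-]/[HA] = (1.86 × 10^-6)² / 1.41 × 10^-1 = 2.45 × 10^-11
pKa = -log(2.45 × 10^-11) = 10.61

pKa = 10.61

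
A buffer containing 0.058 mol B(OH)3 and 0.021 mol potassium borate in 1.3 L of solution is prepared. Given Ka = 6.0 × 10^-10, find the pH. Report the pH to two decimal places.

pKa = −log(6.0 × 10^-10) = 9.222
Henderson–Hasselbalch: pH = pKa + log([B(OH)4-]/[B(OH)3]) = 9.222 + log(0.021/0.058)
pH = 9.222 + (-0.441) = 8.78

pH = 8.78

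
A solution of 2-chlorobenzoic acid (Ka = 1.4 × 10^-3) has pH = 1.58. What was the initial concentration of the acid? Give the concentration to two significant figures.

C₀ = 5.2 × 10^-1 M

[H+] = 10^(-1.58) = 2.63 × 10^-2 M = x
Ka = x²/(C₀ − x) ⇒ C₀ = x + x²/Ka
C₀ = 2.63 × 10^-2 + (2.63 × 10^-2)²/(1.4 × 10^-3) = 5.20 × 10^-1 M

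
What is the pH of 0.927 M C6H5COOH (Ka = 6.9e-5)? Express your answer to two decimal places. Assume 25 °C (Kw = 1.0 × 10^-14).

pH = 2.10

C6H5COOH ⇌ C6H5COO- + H+
Ka = [H+]²/(0.927 − [H+]) = 6.9 × 10^-5
Neglecting [H+] in the denominator: [H+] = √(6.9 × 10^-5 × 0.927) = 8.00 × 10^-3 M
pH = −log[H+] = −log(8.00 × 10^-3) = 2.10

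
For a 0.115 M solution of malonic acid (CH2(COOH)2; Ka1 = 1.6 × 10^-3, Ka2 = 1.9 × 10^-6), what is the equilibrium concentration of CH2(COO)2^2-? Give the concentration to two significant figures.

1.9 × 10^-6 M

First ionization gives [H+] ≈ [CH2(COOH)COO-] = 1.28 × 10^-2 M.
Second step: Ka2 = [H+][CH2(COO)2^2-]/[CH2(COOH)COO-] ≈ [CH2(COO)2^2-] (since [H+] ≈ [CH2(COOH)COO-]).
So [CH2(COO)2^2-] ≈ Ka2.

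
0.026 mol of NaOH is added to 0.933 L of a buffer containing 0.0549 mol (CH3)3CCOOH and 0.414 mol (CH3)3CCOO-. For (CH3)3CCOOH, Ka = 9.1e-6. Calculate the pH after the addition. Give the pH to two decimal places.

OH- converts (CH3)3CCOOH to (CH3)3CCOO-: (CH3)3CCOOH → 0.0289 mol, (CH3)3CCOO- → 0.44 mol.
pKa = −log(9.1 × 10^-6) = 5.041
Henderson–Hasselbalch with mole ratio 0.44/0.0289: pH = 5.041 + (+1.183)

pH = 6.22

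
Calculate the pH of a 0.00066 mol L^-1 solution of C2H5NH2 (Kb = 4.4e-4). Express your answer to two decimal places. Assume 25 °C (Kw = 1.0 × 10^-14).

pH = 10.56

C2H5NH2 + H2O ⇌ C2H5NH3+ + OH-
From the ICE table, Kb = [OH-]²/(0.00066 − [OH-]) = 4.4 × 10^-4.
The 5% rule fails; solving [OH-]² + Kb·[OH-] − Kb·C₀ = 0 exactly:
[OH-] = (−Kb + √(Kb² + 4·Kb·C₀))/2 = 3.62 × 10^-4 M
pOH = 3.44, so pH = 14.00 − pOH = 10.56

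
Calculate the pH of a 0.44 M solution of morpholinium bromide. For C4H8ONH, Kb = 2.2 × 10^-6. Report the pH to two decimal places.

C4H8ONH2+ is the conjugate acid of the weak base C4H8ONH.
Ka = Kw/Kb = 1.0×10^-14 / 2.2 × 10^-6 = 4.55 × 10^-9
From the ICE table, Ka = [H+]²/(0.44 − [H+]) = 4.55 × 10^-9.
Neglecting [H+] in the denominator: [H+] = √(4.55 × 10^-9 × 0.44) = 4.47 × 10^-5 M
pH = −log[H+] = −log(4.47 × 10^-5) = 4.35

pH = 4.35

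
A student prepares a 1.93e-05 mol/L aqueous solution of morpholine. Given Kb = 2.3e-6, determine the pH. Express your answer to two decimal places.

C4H8ONH + H2O ⇌ C4H8ONH2+ + OH-
Kb = [OH-]²/(1.93e-05 − [OH-]) = 2.3 × 10^-6
[OH-] is not negligible relative to C₀; solve [OH-]² + 2.3e-06·[OH-] − 4.44e-11 = 0.
[OH-] = [−2.3e-06 + √(2.3e-06² + 1.78e-10)]/2 = 5.61 × 10^-6 M
pOH = −log(5.61 × 10^-6) = 5.25; pH = 14.00 − 5.25 = 8.75

pH = 8.75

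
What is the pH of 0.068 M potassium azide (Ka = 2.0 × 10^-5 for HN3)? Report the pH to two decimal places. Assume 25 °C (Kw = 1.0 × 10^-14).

N3- is the conjugate base of the weak acid HN3.
Kb = Kw/Ka = 1.0×10^-14 / 2.0 × 10^-5 = 5.00 × 10^-10
Let x = [OH-] at equilibrium. Kb = x²/(0.068 − x).
Assume x ≪ 0.068: x ≈ √(5.00 × 10^-10 × 0.068) = 5.83 × 10^-6 M
pOH = −log(5.83 × 10^-6) = 5.23; pH = 14.00 − 5.23 = 8.77

pH = 8.77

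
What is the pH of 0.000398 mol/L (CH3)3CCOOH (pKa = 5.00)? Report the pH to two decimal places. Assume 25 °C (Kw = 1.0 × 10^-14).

(CH3)3CCOOH ⇌ (CH3)3CCOO- + H+
Ka = 10^(−5.00) = 1.00 × 10^-5
From the ICE table, Ka = x²/(0.000398 − x) = 1.00 × 10^-5.
The 5% rule fails; solving x² + Ka·x − Ka·C₀ = 0 exactly:
x = [−1e-05 + √(1e-05² + 1.59e-08)]/2 = 5.83 × 10^-5 M
pH = −log(5.83 × 10^-5) = 4.23

pH = 4.23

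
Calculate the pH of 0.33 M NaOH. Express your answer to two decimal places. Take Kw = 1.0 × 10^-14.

pH = 13.52

NaOH is a strong base; [OH-] = 0.33 M.
pOH = -log(0.33) = 0.48
pH = 14.00 - 0.48 = 13.52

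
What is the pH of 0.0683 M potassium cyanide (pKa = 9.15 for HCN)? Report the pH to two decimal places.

pH = 10.99

CN- is the conjugate base of the weak acid HCN.
Ka = 10^(−9.15) = 7.08 × 10^-10
Kb = Kw/Ka = 1.0×10^-14 / 7.08 × 10^-10 = 1.41 × 10^-5
Kb = x²/(0.0683 − x) = 1.41 × 10^-5
Since Kb ≪ C₀, x ≈ √(Kb·C₀) = 9.81 × 10^-4 M.
pOH = −log(9.81 × 10^-4) = 3.01; pH = 14.00 − 3.01 = 10.99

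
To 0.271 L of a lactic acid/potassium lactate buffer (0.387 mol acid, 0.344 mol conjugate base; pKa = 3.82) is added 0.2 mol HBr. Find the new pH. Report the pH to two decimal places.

Added H+ converts CH3CH(OH)COO- to CH3CH(OH)COOH: CH3CH(OH)COOH → 0.587 mol, CH3CH(OH)COO- → 0.144 mol.
pH = pKa + log([A⁻]/[HA]) = 3.82 + log(0.144/0.587) = 3.82 -0.610

pH = 3.21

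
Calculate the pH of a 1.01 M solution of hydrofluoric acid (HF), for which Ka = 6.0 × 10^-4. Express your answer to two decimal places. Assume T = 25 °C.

pH = 1.61

HF ⇌ F- + H+
From the ICE table, Ka = [H+]²/(1.01 − [H+]) = 6.0 × 10^-4.
Since Ka ≪ C₀, [H+] ≈ √(Ka·C₀) = 2.46 × 10^-2 M.
Check: 2.4% ionized — well under 5%, approximation valid.
pH = −log(2.46 × 10^-2) = 1.61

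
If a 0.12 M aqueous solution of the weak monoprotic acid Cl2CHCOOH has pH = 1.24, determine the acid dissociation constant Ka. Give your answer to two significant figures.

[H+] = 10^(-1.24) = 5.75 × 10^-2 M
At equilibrium [HA] = 0.12 − 5.75 × 10^-2 = 6.25 × 10^-2 M
Ka = [H+][A-]/[HA] = (5.75 × 10^-2)² / 6.25 × 10^-2 = 5.3 × 10^-2

Ka = 5.3 × 10^-2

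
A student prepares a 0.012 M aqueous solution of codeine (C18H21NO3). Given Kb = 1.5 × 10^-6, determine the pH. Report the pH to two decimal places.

C18H21NO3 + H2O ⇌ C18H22NO3+ + OH-
From the ICE table, Kb = [OH-]²/(0.012 − [OH-]) = 1.5 × 10^-6.
Assume [OH-] ≪ 0.012: [OH-] ≈ √(1.5 × 10^-6 × 0.012) = 1.34 × 10^-4 M
Check: 1.1% ionized — well under 5%, approximation valid.
pOH = 3.87, so pH = 14.00 − pOH = 10.13

pH = 10.13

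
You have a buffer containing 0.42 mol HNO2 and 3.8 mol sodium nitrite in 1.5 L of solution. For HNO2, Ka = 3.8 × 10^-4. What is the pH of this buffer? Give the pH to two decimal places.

pH = 4.38

pKa = −log(3.8 × 10^-4) = 3.420
pH = pKa + log([A⁻]/[HA]) = 3.420 + log(3.8/0.42)
pH = 3.420 + (+0.957) = 4.38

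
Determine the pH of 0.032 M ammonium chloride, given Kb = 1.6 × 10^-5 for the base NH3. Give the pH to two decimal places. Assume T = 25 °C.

NH4+ is the conjugate acid of the weak base NH3.
Ka = Kw/Kb = 1.0×10^-14 / 1.6 × 10^-5 = 6.25 × 10^-10
Ka = x²/(0.032 − x) = 6.25 × 10^-10
Assume x ≪ 0.032: x ≈ √(6.25 × 10^-10 × 0.032) = 4.47 × 10^-6 M
pH = −log[H+] = −log(4.47 × 10^-6) = 5.35

pH = 5.35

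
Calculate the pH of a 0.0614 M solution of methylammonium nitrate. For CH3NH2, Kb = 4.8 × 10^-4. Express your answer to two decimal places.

pH = 5.95

CH3NH3+ is the conjugate acid of the weak base CH3NH2.
Ka = Kw/Kb = 1.0×10^-14 / 4.8 × 10^-4 = 2.08 × 10^-11
Let x = [H+] at equilibrium. Ka = x²/(0.0614 − x).
Assume x ≪ 0.0614: x ≈ √(2.08 × 10^-11 × 0.0614) = 1.13 × 10^-6 M
(x/C₀ = 0.0018% < 5%, so the approximation holds.)
pH = −log[H+] = −log(1.13 × 10^-6) = 5.95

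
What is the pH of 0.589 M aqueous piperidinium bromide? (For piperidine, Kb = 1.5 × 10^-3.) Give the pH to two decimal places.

C5H10NH2+ is the conjugate acid of the weak base C5H10NH.
Ka = Kw/Kb = 1.0×10^-14 / 1.5 × 10^-3 = 6.67 × 10^-12
From the ICE table, Ka = [H+]²/(0.589 − [H+]) = 6.67 × 10^-12.
Assume [H+] ≪ 0.589: [H+] ≈ √(6.67 × 10^-12 × 0.589) = 1.98 × 10^-6 M
pH = −log[H+] = −log(1.98 × 10^-6) = 5.70

pH = 5.70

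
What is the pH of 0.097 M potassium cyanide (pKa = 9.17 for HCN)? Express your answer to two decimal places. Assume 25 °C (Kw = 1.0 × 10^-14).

pH = 11.08

CN- is the conjugate base of the weak acid HCN.
Ka = 10^(−9.17) = 6.76 × 10^-10
Kb = Kw/Ka = 1.0×10^-14 / 6.76 × 10^-10 = 1.48 × 10^-5
Let x = [OH-] at equilibrium. Kb = x²/(0.097 − x).
Assume x ≪ 0.097: x ≈ √(1.48 × 10^-5 × 0.097) = 1.20 × 10^-3 M
Check: 1.2% ionized — well under 5%, approximation valid.
pOH = 2.92, so pH = 14.00 − pOH = 11.08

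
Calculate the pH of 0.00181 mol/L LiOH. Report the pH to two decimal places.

pH = 11.26

LiOH is a strong base; [OH-] = 0.00181 M.
pOH = -log(0.00181) = 2.74
pH = 14.00 - 2.74 = 11.26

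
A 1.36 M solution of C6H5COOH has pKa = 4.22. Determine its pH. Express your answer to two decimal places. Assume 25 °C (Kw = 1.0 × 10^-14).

pH = 2.04

C6H5COOH ⇌ C6H5COO- + H+
Ka = 10^(−4.22) = 6.03 × 10^-5
Ka = [H+]²/(1.36 − [H+]) = 6.03 × 10^-5
Assume [H+] ≪ 1.36: [H+] ≈ √(6.03 × 10^-5 × 1.36) = 9.06 × 10^-3 M
pH = −log(9.06 × 10^-3) = 2.04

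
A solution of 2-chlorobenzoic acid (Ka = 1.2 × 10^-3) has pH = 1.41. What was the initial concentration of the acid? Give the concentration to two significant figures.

C₀ = 1.3 M

[H+] = 10^(-1.41) = 3.89 × 10^-2 M = x
Ka = x²/(C₀ − x) ⇒ C₀ = x + x²/Ka
C₀ = 3.89 × 10^-2 + (3.89 × 10^-2)²/(1.2 × 10^-3) = 1.30 M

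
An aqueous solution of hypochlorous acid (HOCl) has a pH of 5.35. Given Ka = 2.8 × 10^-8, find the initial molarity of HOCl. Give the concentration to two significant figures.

[H+] = 10^(-5.35) = 4.47 × 10^-6 M = x
Ka = x²/(C₀ − x) ⇒ C₀ = x + x²/Ka
C₀ = 4.47 × 10^-6 + (4.47 × 10^-6)²/(2.8 × 10^-8) = 7.18 × 10^-4 M

C₀ = 7.2 × 10^-4 M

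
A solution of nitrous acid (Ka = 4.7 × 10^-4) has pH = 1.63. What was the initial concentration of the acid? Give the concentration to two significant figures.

[H+] = 10^(-1.63) = 2.34 × 10^-2 M = x
Ka = x²/(C₀ − x) ⇒ C₀ = x + x²/Ka
C₀ = 2.34 × 10^-2 + (2.34 × 10^-2)²/(4.7 × 10^-4) = 1.19 M

C₀ = 1.2 M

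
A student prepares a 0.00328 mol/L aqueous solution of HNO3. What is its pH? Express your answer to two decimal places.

pH = 2.48

HNO3 is a strong acid and dissociates completely, so [H+] = 0.00328 M.
pH = -log(0.00328) = 2.48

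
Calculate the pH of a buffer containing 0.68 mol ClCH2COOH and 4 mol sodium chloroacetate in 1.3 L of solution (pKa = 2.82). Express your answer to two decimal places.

Using pH = pKa + log([base]/[acid]) with [base]/[acid] = 4/0.68:
pH = 2.82 + (+0.770) = 3.59

pH = 3.59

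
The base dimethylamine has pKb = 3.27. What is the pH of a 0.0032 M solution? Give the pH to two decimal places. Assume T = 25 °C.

(CH3)2NH + H2O ⇌ (CH3)2NH2+ + OH-
Kb = 10^(−3.27) = 5.37 × 10^-4
From the ICE table, Kb = [OH-]²/(0.0032 − [OH-]) = 5.37 × 10^-4.
Here C₀/Kb ≈ 5.96, so the small-[OH-] approximation fails. Use the quadratic:
[OH-] = [−0.000537 + √(0.000537² + 6.87e-06)]/2 = 1.07 × 10^-3 M
pOH = 2.97, so pH = 14.00 − pOH = 11.03

pH = 11.03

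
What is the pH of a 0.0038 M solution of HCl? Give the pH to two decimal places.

pH = 2.42

HCl is a strong acid and dissociates completely, so [H+] = 0.0038 M.
pH = -log(0.0038) = 2.42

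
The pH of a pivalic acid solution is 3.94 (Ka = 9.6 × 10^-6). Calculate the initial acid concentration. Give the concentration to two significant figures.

[H+] = 10^(-3.94) = 1.15 × 10^-4 M = x
Ka = x²/(C₀ − x) ⇒ C₀ = x + x²/Ka
C₀ = 1.15 × 10^-4 + (1.15 × 10^-4)²/(9.6 × 10^-6) = 1.49 × 10^-3 M

C₀ = 1.5 × 10^-3 M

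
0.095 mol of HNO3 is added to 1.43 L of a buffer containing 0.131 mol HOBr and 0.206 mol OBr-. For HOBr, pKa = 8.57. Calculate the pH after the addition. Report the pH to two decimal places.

After neutralization: n(HOBr) = 0.226 mol, n(OBr-) = 0.111 mol.
pH = pKa + log(n_OBr-/n_HOBr) = 8.57 + log(0.111/0.226) = 8.57 + (-0.309)

pH = 8.26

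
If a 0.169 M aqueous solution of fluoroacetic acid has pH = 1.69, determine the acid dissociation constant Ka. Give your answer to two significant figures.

Ka = 2.8 × 10^-3

[H+] = 10^(-1.69) = 2.04 × 10^-2 M
At equilibrium [HA] = 0.169 − 2.04 × 10^-2 = 1.49 × 10^-1 M
Ka = [H+][A-]/[HA] = (2.04 × 10^-2)² / 1.49 × 10^-1 = 2.8 × 10^-3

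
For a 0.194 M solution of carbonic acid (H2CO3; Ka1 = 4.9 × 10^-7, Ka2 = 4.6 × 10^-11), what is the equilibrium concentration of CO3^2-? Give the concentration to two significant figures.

4.6 × 10^-11 M

First ionization gives [H+] ≈ [HCO3-] = 3.08 × 10^-4 M.
Second step: Ka2 = [H+][CO3^2-]/[HCO3-] ≈ [CO3^2-] (since [H+] ≈ [HCO3-]).
So [CO3^2-] ≈ Ka2.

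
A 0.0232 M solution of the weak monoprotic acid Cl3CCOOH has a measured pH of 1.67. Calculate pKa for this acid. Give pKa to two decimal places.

[H+] = 10^(-1.67) = 2.14 × 10^-2 M
At equilibrium [HA] = 0.0232 − 2.14 × 10^-2 = 1.80 × 10^-3 M
Ka = [H+][A-]/[HA] = (2.14 × 10^-2)² / 1.80 × 10^-3 = 2.54 × 10^-1
pKa = -log(2.54 × 10^-1) = 0.60

pKa = 0.60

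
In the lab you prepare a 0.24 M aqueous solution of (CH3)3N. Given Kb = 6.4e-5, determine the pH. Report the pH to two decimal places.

pH = 11.59

(CH3)3N + H2O ⇌ (CH3)3NH+ + OH-
Kb = [OH-]²/(0.24 − [OH-]) = 6.4 × 10^-5
Since Kb ≪ C₀, [OH-] ≈ √(Kb·C₀) = 3.92 × 10^-3 M.
([OH-]/C₀ = 1.6% < 5%, so the approximation holds.)
pOH = −log(3.92 × 10^-3) = 2.41; pH = 14.00 − 2.41 = 11.59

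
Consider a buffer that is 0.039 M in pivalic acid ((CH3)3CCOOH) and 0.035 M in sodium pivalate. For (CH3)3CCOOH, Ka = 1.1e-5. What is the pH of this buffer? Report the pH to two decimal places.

pKa = −log(1.1 × 10^-5) = 4.959
Henderson–Hasselbalch: pH = pKa + log([(CH3)3CCOO-]/[(CH3)3CCOOH]) = 4.959 + log(0.035/0.039)
pH = 4.959 + (-0.047) = 4.91

pH = 4.91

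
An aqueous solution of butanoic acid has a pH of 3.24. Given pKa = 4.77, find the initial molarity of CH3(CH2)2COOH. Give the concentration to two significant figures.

C₀ = 2.0 × 10^-2 M

[H+] = 10^(-3.24) = 5.75 × 10^-4 M = x
Ka = 10^(−4.77) = 1.70 × 10^-5
Ka = x²/(C₀ − x) ⇒ C₀ = x + x²/Ka
C₀ = 5.75 × 10^-4 + (5.75 × 10^-4)²/(1.70 × 10^-5) = 2.00 × 10^-2 M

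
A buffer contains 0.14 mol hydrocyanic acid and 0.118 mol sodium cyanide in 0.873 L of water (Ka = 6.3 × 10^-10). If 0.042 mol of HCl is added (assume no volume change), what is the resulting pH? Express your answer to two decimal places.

After neutralization: n(HCN) = 0.182 mol, n(CN-) = 0.076 mol.
pKa = −log(6.3 × 10^-10) = 9.201
Henderson–Hasselbalch with mole ratio 0.076/0.182: pH = 9.201 + (-0.379)

pH = 8.82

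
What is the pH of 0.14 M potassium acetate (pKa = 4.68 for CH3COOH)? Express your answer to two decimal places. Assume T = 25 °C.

CH3COO- is the conjugate base of the weak acid CH3COOH.
Ka = 10^(−4.68) = 2.09 × 10^-5
Kb = Kw/Ka = 1.0×10^-14 / 2.09 × 10^-5 = 4.78 × 10^-10
From the ICE table, Kb = [OH-]²/(0.14 − [OH-]) = 4.78 × 10^-10.
Neglecting [OH-] in the denominator: [OH-] = √(4.78 × 10^-10 × 0.14) = 8.18 × 10^-6 M
pOH = −log(8.18 × 10^-6) = 5.09; pH = 14.00 − 5.09 = 8.91

pH = 8.91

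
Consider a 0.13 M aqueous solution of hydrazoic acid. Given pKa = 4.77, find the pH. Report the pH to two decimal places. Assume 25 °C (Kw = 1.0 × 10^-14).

pH = 2.83

HN3 ⇌ N3- + H+
Ka = 10^(−4.77) = 1.70 × 10^-5
Ka = x²/(0.13 − x) = 1.70 × 10^-5
Neglecting x in the denominator: x = √(1.70 × 10^-5 × 0.13) = 1.49 × 10^-3 M
pH = −log(1.49 × 10^-3) = 2.83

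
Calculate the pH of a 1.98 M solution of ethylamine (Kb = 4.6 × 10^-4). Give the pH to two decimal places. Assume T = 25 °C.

C2H5NH2 + H2O ⇌ C2H5NH3+ + OH-
Let x = [OH-] at equilibrium. Kb = x²/(1.98 − x).
Neglecting x in the denominator: x = √(4.6 × 10^-4 × 1.98) = 3.02 × 10^-2 M
Check: 1.5% ionized — well under 5%, approximation valid.
pOH = −log(3.02 × 10^-2) = 1.52; pH = 14.00 − 1.52 = 12.48

pH = 12.48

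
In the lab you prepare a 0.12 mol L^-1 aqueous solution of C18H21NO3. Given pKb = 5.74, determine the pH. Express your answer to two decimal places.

C18H21NO3 + H2O ⇌ C18H22NO3+ + OH-
Kb = 10^(−5.74) = 1.82 × 10^-6
Let x = [OH-] at equilibrium. Kb = x²/(0.12 − x).
Assume x ≪ 0.12: x ≈ √(1.82 × 10^-6 × 0.12) = 4.67 × 10^-4 M
pOH = −log(4.67 × 10^-4) = 3.33; pH = 14.00 − 3.33 = 10.67

pH = 10.67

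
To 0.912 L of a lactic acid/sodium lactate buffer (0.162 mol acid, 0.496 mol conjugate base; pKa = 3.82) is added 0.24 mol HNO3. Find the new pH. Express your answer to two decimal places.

pH = 3.62

Added H+ converts CH3CH(OH)COO- to CH3CH(OH)COOH: CH3CH(OH)COOH → 0.402 mol, CH3CH(OH)COO- → 0.256 mol.
Henderson–Hasselbalch with mole ratio 0.256/0.402: pH = 3.82 + (-0.196)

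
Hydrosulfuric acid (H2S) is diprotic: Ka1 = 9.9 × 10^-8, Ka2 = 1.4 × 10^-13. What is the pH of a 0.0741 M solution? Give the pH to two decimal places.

pH = 4.07

Ka1 ≫ Ka2, so treat the first dissociation as the only significant source of H+.
Ka1 = x²/(0.0741 − x) = 9.9 × 10^-8
x ≈ √(9.9 × 10^-8 × 0.0741) = 8.56 × 10^-5 M
pH = −log(8.56 × 10^-5) = 4.07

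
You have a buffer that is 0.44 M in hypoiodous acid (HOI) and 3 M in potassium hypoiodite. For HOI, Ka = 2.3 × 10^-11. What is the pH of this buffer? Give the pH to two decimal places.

pKa = −log(2.3 × 10^-11) = 10.638
Using pH = pKa + log([base]/[acid]) with [base]/[acid] = 3/0.44:
pH = 10.638 + (+0.834) = 11.47

pH = 11.47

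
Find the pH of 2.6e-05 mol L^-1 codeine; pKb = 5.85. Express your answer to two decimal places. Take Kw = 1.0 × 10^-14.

C18H21NO3 + H2O ⇌ C18H22NO3+ + OH-
Kb = 10^(−5.85) = 1.41 × 10^-6
Kb = x²/(2.6e-05 − x) = 1.41 × 10^-6
x is not negligible relative to C₀; solve x² + 1.41e-06·x − 3.67e-11 = 0.
x = (−Kb + √(Kb² + 4·Kb·C₀))/2 = 5.39 × 10^-6 M
pOH = 5.27, so pH = 14.00 − pOH = 8.73

pH = 8.73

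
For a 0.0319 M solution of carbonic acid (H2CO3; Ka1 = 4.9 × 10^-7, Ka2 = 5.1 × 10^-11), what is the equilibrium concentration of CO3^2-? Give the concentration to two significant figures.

First ionization gives [H+] ≈ [HCO3-] = 1.25 × 10^-4 M.
Second step: Ka2 = [H+][CO3^2-]/[HCO3-] ≈ [CO3^2-] (since [H+] ≈ [HCO3-]).
So [CO3^2-] ≈ Ka2.

5.1 × 10^-11 M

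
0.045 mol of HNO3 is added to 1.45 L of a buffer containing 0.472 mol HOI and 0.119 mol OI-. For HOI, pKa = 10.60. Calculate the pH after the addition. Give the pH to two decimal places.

pH = 9.76

Added H+ converts OI- to HOI: HOI → 0.517 mol, OI- → 0.074 mol.
pH = pKa + log(n_OI-/n_HOI) = 10.60 + log(0.074/0.517) = 10.60 + (-0.844)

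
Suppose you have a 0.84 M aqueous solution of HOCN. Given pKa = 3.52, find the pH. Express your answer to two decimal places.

HOCN ⇌ OCN- + H+
Ka = 10^(−3.52) = 3.02 × 10^-4
Ka = [H+]²/(0.84 − [H+]) = 3.02 × 10^-4
Assume [H+] ≪ 0.84: [H+] ≈ √(3.02 × 10^-4 × 0.84) = 1.59 × 10^-2 M
Check: 1.9% ionized — well under 5%, approximation valid.
pH = −log(1.59 × 10^-2) = 1.80

pH = 1.80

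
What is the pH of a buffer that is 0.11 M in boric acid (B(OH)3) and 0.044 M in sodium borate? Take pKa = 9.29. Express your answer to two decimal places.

pH = 8.89

pH = pKa + log([A⁻]/[HA]) = 9.29 + log(0.044/0.11)
pH = 9.29 + (-0.398) = 8.89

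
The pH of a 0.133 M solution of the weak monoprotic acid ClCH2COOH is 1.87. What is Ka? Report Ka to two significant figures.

Ka = 1.5 × 10^-3

[H+] = 10^(-1.87) = 1.35 × 10^-2 M
At equilibrium [HA] = 0.133 − 1.35 × 10^-2 = 1.20 × 10^-1 M
Ka = [H+][A-]/[HA] = (1.35 × 10^-2)² / 1.20 × 10^-1 = 1.5 × 10^-3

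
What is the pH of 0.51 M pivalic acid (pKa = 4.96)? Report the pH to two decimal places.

(CH3)3CCOOH ⇌ (CH3)3CCOO- + H+
Ka = 10^(−4.96) = 1.10 × 10^-5
Ka = x²/(0.51 − x) = 1.10 × 10^-5
Assume x ≪ 0.51: x ≈ √(1.10 × 10^-5 × 0.51) = 2.37 × 10^-3 M
pH = −log(2.37 × 10^-3) = 2.63

pH = 2.63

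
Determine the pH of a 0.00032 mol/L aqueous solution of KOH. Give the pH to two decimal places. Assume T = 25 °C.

KOH is a strong base; [OH-] = 0.00032 M.
pOH = -log(0.00032) = 3.49
pH = 14.00 - 3.49 = 10.51

pH = 10.51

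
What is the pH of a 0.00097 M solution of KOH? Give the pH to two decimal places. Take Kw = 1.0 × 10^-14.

KOH is a strong base; [OH-] = 0.00097 M.
pOH = -log(0.00097) = 3.01
pH = 14.00 - 3.01 = 10.99

pH = 10.99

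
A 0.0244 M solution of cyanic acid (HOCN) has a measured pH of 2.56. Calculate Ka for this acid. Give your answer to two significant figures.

Ka = 3.5 × 10^-4

[H+] = 10^(-2.56) = 2.75 × 10^-3 M
At equilibrium [HA] = 0.0244 − 2.75 × 10^-3 = 2.17 × 10^-2 M
Ka = [H+][A-]/[HA] = (2.75 × 10^-3)² / 2.17 × 10^-2 = 3.5 × 10^-4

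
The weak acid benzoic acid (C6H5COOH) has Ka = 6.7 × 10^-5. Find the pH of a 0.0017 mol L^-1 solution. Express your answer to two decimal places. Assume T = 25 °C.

pH = 3.51

C6H5COOH ⇌ C6H5COO- + H+
From the ICE table, Ka = x²/(0.0017 − x) = 6.7 × 10^-5.
The 5% rule fails; solving x² + Ka·x − Ka·C₀ = 0 exactly:
x = (−Ka + √(Ka² + 4·Ka·C₀))/2 = 3.06 × 10^-4 M
pH = −log(3.06 × 10^-4) = 3.51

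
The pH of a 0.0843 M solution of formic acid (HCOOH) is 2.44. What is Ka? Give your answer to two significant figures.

[H+] = 10^(-2.44) = 3.63 × 10^-3 M
At equilibrium [HA] = 0.0843 − 3.63 × 10^-3 = 8.07 × 10^-2 M
Ka = [H+][A-]/[HA] = (3.63 × 10^-3)² / 8.07 × 10^-2 = 1.6 × 10^-4

Ka = 1.6 × 10^-4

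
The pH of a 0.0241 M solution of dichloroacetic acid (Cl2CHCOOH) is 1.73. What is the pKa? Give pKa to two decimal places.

[H+] = 10^(-1.73) = 1.86 × 10^-2 M
At equilibrium [HA] = 0.0241 − 1.86 × 10^-2 = 5.50 × 10^-3 M
Ka = [H+][A-]/[HA] = (1.86 × 10^-2)² / 5.50 × 10^-3 = 6.29 × 10^-2
pKa = -log(6.29 × 10^-2) = 1.20

pKa = 1.20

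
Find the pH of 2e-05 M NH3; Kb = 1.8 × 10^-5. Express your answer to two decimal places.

pH = 9.08

NH3 + H2O ⇌ NH4+ + OH-
From the ICE table, Kb = x²/(2e-05 − x) = 1.8 × 10^-5.
Here C₀/Kb ≈ 1.11, so the small-x approximation fails. Use the quadratic:
x = [−1.8e-05 + √(1.8e-05² + 1.44e-09)]/2 = 1.20 × 10^-5 M
pOH = −log(1.20 × 10^-5) = 4.92; pH = 14.00 − 4.92 = 9.08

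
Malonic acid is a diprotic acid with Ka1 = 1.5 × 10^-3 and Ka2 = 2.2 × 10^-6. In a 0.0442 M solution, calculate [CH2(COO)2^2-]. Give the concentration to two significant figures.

2.2 × 10^-6 M

First ionization gives [H+] ≈ [CH2(COOH)COO-] = 7.43 × 10^-3 M.
Second step: Ka2 = [H+][CH2(COO)2^2-]/[CH2(COOH)COO-] ≈ [CH2(COO)2^2-] (since [H+] ≈ [CH2(COOH)COO-]).
So [CH2(COO)2^2-] ≈ Ka2.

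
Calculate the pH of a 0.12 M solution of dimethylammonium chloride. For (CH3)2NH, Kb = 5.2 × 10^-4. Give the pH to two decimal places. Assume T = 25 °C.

pH = 5.82

(CH3)2NH2+ is the conjugate acid of the weak base (CH3)2NH.
Ka = Kw/Kb = 1.0×10^-14 / 5.2 × 10^-4 = 1.92 × 10^-11
Ka = [H+]²/(0.12 − [H+]) = 1.92 × 10^-11
Since Ka ≪ C₀, [H+] ≈ √(Ka·C₀) = 1.52 × 10^-6 M.
Check: 0.0013% ionized — well under 5%, approximation valid.
pH = −log(1.52 × 10^-6) = 5.82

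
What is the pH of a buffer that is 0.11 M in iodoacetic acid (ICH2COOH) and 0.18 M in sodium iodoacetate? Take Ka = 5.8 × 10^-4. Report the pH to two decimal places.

pKa = −log(5.8 × 10^-4) = 3.237
Henderson–Hasselbalch: pH = pKa + log([ICH2COO-]/[ICH2COOH]) = 3.237 + log(0.18/0.11)
pH = 3.237 + (+0.214) = 3.45

pH = 3.45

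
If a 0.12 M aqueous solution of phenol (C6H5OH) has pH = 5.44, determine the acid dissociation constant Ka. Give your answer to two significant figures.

[H+] = 10^(-5.44) = 3.63 × 10^-6 M
At equilibrium [HA] = 0.12 − 3.63 × 10^-6 = 1.20 × 10^-1 M
Ka = [H+][A-]/[HA] = (3.63 × 10^-6)² / 1.20 × 10^-1 = 1.1 × 10^-10

Ka = 1.1 × 10^-10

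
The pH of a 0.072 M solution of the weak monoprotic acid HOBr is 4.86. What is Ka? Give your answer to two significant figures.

[H+] = 10^(-4.86) = 1.38 × 10^-5 M
At equilibrium [HA] = 0.072 − 1.38 × 10^-5 = 7.20 × 10^-2 M
Ka = [H+][A-]/[HA] = (1.38 × 10^-5)² / 7.20 × 10^-2 = 2.6 × 10^-9

Ka = 2.6 × 10^-9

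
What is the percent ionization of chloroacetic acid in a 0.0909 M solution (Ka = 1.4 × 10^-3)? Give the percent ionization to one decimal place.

11.7%

ClCH2COOH ⇌ ClCH2COO- + H+; let x = [H+] at equilibrium.
Ka = x²/(C₀ − x); solving the quadratic gives x = 1.06 × 10^-2 M.
Fraction ionized = 1.06 × 10^-2 / 0.0909 = 0.1166 → 11.7%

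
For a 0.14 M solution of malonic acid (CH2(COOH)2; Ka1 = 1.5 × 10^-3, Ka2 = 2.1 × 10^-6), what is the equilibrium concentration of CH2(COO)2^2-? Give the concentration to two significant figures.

First ionization gives [H+] ≈ [CH2(COOH)COO-] = 1.38 × 10^-2 M.
Second step: Ka2 = [H+][CH2(COO)2^2-]/[CH2(COOH)COO-] ≈ [CH2(COO)2^2-] (since [H+] ≈ [CH2(COOH)COO-]).
So [CH2(COO)2^2-] ≈ Ka2.

2.1 × 10^-6 M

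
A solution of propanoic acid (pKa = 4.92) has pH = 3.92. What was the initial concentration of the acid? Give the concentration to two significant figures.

C₀ = 1.3 × 10^-3 M

[H+] = 10^(-3.92) = 1.20 × 10^-4 M = x
Ka = 10^(−4.92) = 1.20 × 10^-5
Ka = x²/(C₀ − x) ⇒ C₀ = x + x²/Ka
C₀ = 1.20 × 10^-4 + (1.20 × 10^-4)²/(1.20 × 10^-5) = 1.32 × 10^-3 M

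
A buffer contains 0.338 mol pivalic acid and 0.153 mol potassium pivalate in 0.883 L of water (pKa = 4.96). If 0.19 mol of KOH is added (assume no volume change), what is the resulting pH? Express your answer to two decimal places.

pH = 5.33

OH- converts (CH3)3CCOOH to (CH3)3CCOO-: (CH3)3CCOOH → 0.148 mol, (CH3)3CCOO- → 0.343 mol.
pH = pKa + log(n_(CH3)3CCOO-/n_(CH3)3CCOOH) = 4.96 + log(0.343/0.148) = 4.96 + (+0.365)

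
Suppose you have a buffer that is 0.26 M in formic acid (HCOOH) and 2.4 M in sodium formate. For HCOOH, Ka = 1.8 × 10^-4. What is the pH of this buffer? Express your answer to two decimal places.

pH = 4.71

pKa = −log(1.8 × 10^-4) = 3.745
Using pH = pKa + log([base]/[acid]) with [base]/[acid] = 2.4/0.26:
pH = 3.745 + (+0.965) = 4.71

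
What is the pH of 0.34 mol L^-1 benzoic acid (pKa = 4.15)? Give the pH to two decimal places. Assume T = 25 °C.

pH = 2.31

C6H5COOH ⇌ C6H5COO- + H+
Ka = 10^(−4.15) = 7.08 × 10^-5
Ka = x²/(0.34 − x) = 7.08 × 10^-5
Neglecting x in the denominator: x = √(7.08 × 10^-5 × 0.34) = 4.91 × 10^-3 M
Check: 1.4% ionized — well under 5%, approximation valid.
pH = −log[H+] = −log(4.91 × 10^-3) = 2.31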